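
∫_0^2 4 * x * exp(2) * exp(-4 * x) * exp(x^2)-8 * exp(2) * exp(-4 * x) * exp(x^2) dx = -2*exp(2) + 2*exp(-2)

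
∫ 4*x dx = 2*x^2 + C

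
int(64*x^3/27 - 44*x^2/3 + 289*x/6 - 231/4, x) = 16*x^4/27 - 44*x^3/9 + 289*x^2/12 - 231*x/4 + C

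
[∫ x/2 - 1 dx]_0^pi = -1 + (-1 + pi/2)^2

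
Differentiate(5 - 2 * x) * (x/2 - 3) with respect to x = 17/2 - 2*x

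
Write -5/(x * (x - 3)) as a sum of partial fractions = -5/(3*(x - 3)) + 5/(3*x)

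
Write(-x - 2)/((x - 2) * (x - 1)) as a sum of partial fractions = 3/(x - 1) - 4/(x - 2)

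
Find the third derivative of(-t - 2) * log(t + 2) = 1/(t^2 + 4*t + 4)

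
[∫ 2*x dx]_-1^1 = 0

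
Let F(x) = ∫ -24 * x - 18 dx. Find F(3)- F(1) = -132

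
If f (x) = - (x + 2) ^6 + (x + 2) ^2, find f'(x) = -6*x^5 - 60*x^4 - 240*x^3 - 480*x^2 - 478*x - 188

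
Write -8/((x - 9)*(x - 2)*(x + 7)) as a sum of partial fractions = -1/(18*(x + 7)) + 8/(63*(x - 2)) - 1/(14*(x - 9))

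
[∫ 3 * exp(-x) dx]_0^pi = 3 - 3*exp(-pi)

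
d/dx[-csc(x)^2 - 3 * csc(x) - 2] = (3 + 2/sin(x))*cos(x)/sin(x)^2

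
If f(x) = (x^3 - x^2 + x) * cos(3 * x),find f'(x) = -3*x^3*sin(3*x) + 3*sqrt(2)*x^2*sin(3*x + pi/4) - 3*x*sin(3*x) - 2*x*cos(3*x) + cos(3*x)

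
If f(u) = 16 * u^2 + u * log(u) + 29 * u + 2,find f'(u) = 32*u + log(u) + 30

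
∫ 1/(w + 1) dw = log(w + 1) + C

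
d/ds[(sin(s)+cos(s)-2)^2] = 2*cos(2*s) - 4*sqrt(2)*cos(s + pi/4)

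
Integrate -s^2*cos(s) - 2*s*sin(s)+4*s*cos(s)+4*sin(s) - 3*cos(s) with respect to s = (1 - (s - 2)^2)*sin(s) + C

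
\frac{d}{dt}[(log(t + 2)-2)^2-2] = (2*log(t + 2) - 4)/(t + 2)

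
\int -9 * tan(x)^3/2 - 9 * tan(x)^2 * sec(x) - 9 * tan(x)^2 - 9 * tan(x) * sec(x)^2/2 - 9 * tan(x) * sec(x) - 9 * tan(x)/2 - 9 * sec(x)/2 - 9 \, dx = -9*(tan(x) + sec(x))^2/4 - 9*tan(x) - 9*sec(x) + C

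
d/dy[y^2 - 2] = 2*y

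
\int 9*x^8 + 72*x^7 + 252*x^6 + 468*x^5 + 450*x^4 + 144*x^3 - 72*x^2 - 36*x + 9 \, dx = x^9 + 9*x^8 + 36*x^7 + 78*x^6 + 90*x^5 + 36*x^4 - 24*x^3 - 18*x^2 + 9*x + C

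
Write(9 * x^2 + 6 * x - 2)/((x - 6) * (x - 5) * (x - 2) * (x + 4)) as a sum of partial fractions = -59/(270*(x + 4)) + 23/(36*(x - 2)) - 253/(27*(x - 5)) + 179/(20*(x - 6))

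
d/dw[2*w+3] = 2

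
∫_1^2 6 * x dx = 9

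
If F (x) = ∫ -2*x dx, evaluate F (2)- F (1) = -3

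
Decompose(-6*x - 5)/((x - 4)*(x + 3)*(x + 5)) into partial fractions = 25/(18*(x + 5)) - 13/(14*(x + 3)) - 29/(63*(x - 4))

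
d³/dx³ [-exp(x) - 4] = -exp(x)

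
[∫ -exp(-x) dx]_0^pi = -1 + exp(-pi)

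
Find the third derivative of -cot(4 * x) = 384*cot(4*x)^4 + 512*cot(4*x)^2 + 128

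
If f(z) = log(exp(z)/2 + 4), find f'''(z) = (-8*exp(2*z) + 64*exp(z))/(exp(3*z) + 24*exp(2*z) + 192*exp(z) + 512)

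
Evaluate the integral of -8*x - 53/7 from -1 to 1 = -106/7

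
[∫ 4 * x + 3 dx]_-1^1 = 6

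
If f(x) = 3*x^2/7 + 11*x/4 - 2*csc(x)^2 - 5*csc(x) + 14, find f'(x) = 6*x/7 + 4*cot(x)*csc(x)^2 + 5*cot(x)*csc(x) + 11/4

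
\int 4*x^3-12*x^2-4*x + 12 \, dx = x^4 - 4*x^3 - 2*x^2 + 12*x + C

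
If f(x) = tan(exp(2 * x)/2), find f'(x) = exp(2*x)/cos(exp(2*x)/2)^2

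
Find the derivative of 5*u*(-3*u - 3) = -30*u - 15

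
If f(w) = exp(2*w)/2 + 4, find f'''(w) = 4*exp(2*w)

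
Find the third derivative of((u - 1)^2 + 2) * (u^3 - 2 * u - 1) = 60*u^2 - 48*u + 6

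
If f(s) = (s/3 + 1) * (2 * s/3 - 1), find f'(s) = 4*s/9 + 1/3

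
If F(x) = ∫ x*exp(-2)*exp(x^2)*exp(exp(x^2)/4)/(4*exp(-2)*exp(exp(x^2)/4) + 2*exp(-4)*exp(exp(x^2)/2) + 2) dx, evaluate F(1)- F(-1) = 0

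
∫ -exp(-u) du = exp(-u) + C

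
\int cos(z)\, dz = sin(z) + C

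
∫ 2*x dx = x^2 + C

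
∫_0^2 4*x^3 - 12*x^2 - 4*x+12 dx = 0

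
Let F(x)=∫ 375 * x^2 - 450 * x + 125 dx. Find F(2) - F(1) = 325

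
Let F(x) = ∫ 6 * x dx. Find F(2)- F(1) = 9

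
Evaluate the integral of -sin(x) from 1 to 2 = -cos(1) + cos(2)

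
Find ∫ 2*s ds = s^2 + C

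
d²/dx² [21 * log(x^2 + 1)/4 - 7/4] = (21 - 21*x^2)/(2*x^4 + 4*x^2 + 2)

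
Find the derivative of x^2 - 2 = 2*x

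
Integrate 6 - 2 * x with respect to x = -x^2 + 6*x + C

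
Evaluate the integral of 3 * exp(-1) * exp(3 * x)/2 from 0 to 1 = -exp(-1)/2 + exp(2)/2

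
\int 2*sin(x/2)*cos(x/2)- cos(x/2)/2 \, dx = -sin(x/2) - cos(x) + C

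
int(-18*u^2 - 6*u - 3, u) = -6*u^3 - 3*u^2 - 3*u + C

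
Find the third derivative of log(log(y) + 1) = (2*log(y)^2 + 7*log(y) + 7)/(y^3*log(y)^3 + 3*y^3*log(y)^2 + 3*y^3*log(y) + y^3)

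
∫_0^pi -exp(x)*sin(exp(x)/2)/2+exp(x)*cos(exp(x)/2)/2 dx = sqrt(2)*(-sin((2 + pi)/4) + sin((pi + 2*exp(pi))/4))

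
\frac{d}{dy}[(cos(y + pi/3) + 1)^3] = -3*sin(y + pi/3)*cos(y + pi/3)^2 - 3*sin(y + pi/3) - 3*cos(2*y + pi/6)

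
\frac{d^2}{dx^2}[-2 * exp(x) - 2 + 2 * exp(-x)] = (2 - 2*exp(2*x))*exp(-x)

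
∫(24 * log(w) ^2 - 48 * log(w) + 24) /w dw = 8*(log(w) - 1)^3 + C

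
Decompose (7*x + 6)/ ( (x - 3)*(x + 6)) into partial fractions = 4/(x + 6) + 3/(x - 3)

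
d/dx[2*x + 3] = 2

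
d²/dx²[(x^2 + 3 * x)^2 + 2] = 12*x^2 + 36*x + 18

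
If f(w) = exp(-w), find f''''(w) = exp(-w)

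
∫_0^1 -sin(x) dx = -1 + cos(1)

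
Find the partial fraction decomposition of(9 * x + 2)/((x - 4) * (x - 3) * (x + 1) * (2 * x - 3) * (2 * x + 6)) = 124/(675*(2*x - 3)) - 25/(1512*(x + 3)) + 7/(400*(x + 1)) - 29/(144*(x - 3)) + 19/(175*(x - 4))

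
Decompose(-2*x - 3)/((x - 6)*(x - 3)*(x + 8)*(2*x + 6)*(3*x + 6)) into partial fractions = 13/(27720*(x + 8)) - 1/(540*(x + 3)) + 1/(1440*(x + 2)) + 1/(660*(x - 3)) - 5/(6048*(x - 6))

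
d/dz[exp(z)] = exp(z)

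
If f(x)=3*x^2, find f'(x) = 6*x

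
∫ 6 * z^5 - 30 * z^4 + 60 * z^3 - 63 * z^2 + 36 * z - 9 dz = z^6 - 6*z^5 + 15*z^4 - 21*z^3 + 18*z^2 - 9*z + C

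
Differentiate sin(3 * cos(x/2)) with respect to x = -3*sin(x/2)*cos(3*cos(x/2))/2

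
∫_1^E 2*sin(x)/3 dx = 2*cos(1)/3 - 2*cos(E)/3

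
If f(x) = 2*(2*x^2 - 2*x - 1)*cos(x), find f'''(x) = 4*x^2*sin(x) - 4*x*sin(x) - 24*x*cos(x) - 26*sin(x) + 12*cos(x)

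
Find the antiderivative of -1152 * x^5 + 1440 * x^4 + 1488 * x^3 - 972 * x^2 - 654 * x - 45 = -192*x^6 + 288*x^5 + 372*x^4 - 324*x^3 - 327*x^2 - 45*x + C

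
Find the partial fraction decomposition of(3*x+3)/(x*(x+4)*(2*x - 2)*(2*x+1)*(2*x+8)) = 2/(49*(2*x + 1)) + 507/(78400*(x + 4)) + 9/(560*(x + 4)^2) + 1/(50*(x - 1)) - 3/(64*x)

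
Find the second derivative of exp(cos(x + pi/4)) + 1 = exp(cos(x + pi/4))*sin(x + pi/4)^2 - exp(cos(x + pi/4))*cos(x + pi/4)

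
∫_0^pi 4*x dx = 2*pi^2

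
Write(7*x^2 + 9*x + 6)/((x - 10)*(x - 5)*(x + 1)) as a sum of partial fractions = 2/(33*(x + 1)) - 113/(15*(x - 5)) + 796/(55*(x - 10))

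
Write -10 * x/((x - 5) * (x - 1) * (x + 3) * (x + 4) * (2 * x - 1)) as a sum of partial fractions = -80/(567*(2*x - 1)) + 8/(81*(x + 4)) - 15/(112*(x + 3)) + 1/(8*(x - 1)) - 25/(1296*(x - 5))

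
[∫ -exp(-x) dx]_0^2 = -1 + exp(-2)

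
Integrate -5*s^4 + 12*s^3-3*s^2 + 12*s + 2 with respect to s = -s^5 + 3*s^4 - s^3 + 6*s^2 + 2*s + C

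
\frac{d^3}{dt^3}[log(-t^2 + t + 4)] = (4*t^3 - 6*t^2 + 54*t - 26)/(t^6 - 3*t^5 - 9*t^4 + 23*t^3 + 36*t^2 - 48*t - 64)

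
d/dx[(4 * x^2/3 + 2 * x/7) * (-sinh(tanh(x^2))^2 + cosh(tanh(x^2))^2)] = 8*x/3 + 2/7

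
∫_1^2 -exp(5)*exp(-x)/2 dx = -exp(4)/2 + exp(3)/2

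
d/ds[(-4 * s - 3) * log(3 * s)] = (-4*s*log(s) - 4*s*log(3) - 4*s - 3)/s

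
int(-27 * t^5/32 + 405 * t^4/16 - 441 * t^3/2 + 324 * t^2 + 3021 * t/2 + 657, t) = -9*t^6/64 + 81*t^5/16 - 441*t^4/8 + 108*t^3 + 3021*t^2/4 + 657*t + C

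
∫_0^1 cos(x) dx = sin(1)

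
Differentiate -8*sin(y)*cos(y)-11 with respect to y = -8*cos(2*y)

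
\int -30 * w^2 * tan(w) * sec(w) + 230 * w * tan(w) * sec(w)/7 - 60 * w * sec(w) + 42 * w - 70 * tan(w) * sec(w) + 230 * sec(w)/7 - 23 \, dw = (10*sec(w) - 7)*(-3*w^2 + 23*w/7 - 7) + C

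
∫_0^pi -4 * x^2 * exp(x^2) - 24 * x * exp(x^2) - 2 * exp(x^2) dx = -3*(2*pi/3 + 4)*exp(pi^2) + 12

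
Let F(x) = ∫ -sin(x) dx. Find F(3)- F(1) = cos(3) - cos(1)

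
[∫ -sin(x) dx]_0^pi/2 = -1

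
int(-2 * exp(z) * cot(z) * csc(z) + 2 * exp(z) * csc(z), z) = 2*exp(z)*csc(z) + C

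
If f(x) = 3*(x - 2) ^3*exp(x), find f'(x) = 3*x^3*exp(x) - 9*x^2*exp(x) + 12*exp(x)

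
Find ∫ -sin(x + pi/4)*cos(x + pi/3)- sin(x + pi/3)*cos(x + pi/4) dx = cos(x + pi/4)*cos(x + pi/3) + C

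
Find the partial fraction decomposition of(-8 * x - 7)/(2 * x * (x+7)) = -7/(2*(x + 7)) - 1/(2*x)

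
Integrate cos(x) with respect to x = sin(x) + C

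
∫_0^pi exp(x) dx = -1 + exp(pi)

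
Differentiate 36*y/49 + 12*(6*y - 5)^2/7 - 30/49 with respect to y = 864*y/7 - 5004/49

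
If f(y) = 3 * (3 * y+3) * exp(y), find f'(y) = 9*y*exp(y) + 18*exp(y)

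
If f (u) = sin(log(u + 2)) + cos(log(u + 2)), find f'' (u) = -2*cos(log(u + 2))/(u^2 + 4*u + 4)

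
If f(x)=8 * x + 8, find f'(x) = 8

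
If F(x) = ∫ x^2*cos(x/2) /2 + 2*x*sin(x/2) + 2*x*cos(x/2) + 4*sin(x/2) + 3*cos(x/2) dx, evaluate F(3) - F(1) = -11*sin(1/2) + 27*sin(3/2)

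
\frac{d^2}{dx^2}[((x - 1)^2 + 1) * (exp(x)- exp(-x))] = (x^2*exp(2*x) - x^2 + 2*x*exp(2*x) + 6*x - 8)*exp(-x)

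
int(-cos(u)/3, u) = -sin(u)/3 + C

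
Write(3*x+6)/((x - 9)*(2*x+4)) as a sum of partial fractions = 3/(2*(x - 9))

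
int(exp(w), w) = exp(w) + C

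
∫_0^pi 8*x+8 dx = -4 + 4*(1 + pi)^2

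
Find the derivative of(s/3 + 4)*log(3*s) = (s*log(s) + s + s*log(3) + 12)/(3*s)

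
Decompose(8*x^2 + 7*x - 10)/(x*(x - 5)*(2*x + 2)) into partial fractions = -3/(4*(x + 1)) + 15/(4*(x - 5)) + 1/x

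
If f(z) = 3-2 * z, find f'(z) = -2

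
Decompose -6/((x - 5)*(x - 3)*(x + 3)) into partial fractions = -1/(8*(x + 3)) + 1/(2*(x - 3)) - 3/(8*(x - 5))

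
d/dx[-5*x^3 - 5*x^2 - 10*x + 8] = -15*x^2 - 10*x - 10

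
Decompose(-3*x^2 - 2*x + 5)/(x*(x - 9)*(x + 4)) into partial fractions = -35/(52*(x + 4)) - 256/(117*(x - 9)) - 5/(36*x)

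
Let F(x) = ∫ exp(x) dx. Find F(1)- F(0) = -1 + E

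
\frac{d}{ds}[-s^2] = -2*s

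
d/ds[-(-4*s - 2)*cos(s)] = -4*s*sin(s) - 2*sin(s) + 4*cos(s)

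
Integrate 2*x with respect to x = x^2 + C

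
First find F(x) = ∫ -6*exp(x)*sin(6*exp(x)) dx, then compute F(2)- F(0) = -cos(6) + cos(6*exp(2))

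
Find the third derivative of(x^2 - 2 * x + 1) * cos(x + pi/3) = x^2*sin(x + pi/3) - 2*x*sin(x + pi/3) - 6*x*cos(x + pi/3) - 5*sin(x + pi/3) + 6*cos(x + pi/3)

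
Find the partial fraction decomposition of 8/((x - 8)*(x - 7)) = -8/(x - 7) + 8/(x - 8)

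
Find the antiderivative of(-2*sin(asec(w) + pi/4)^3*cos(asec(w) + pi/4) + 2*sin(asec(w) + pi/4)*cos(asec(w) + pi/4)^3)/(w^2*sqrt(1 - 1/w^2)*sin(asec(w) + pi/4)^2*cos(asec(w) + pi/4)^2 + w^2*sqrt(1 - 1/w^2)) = log(5/4 - 1/w^2 + w^(-4)) + C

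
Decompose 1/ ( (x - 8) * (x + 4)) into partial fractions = -1/(12*(x + 4)) + 1/(12*(x - 8))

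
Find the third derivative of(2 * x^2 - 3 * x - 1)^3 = 960*x^3 - 2160*x^2 + 1008*x + 54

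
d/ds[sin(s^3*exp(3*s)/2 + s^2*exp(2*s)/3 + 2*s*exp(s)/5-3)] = (45*s^3*exp(2*s) + 45*s^2*exp(2*s) + 20*s^2*exp(s) + 20*s*exp(s) + 12*s + 12)*exp(s)*cos(s^3*exp(3*s)/2 + s^2*exp(2*s)/3 + 2*s*exp(s)/5 - 3)/30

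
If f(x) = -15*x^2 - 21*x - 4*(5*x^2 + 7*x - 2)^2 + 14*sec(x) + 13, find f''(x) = -1200*x^2 - 1680*x - 262 - 14/cos(x) + 28/cos(x)^3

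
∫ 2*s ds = s^2 + C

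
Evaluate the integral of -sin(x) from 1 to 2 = -cos(1) + cos(2)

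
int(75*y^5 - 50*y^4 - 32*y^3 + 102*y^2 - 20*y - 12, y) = 25*y^6/2 - 10*y^5 - 8*y^4 + 34*y^3 - 10*y^2 - 12*y + C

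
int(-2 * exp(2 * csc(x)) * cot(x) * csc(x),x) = exp(2*csc(x)) + C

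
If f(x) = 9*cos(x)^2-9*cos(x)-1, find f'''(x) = 9*(8*cos(x) - 1)*sin(x)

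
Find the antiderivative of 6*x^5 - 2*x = x^6 - x^2 + C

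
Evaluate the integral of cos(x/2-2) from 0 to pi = 2*cos(2) + 2*sin(2)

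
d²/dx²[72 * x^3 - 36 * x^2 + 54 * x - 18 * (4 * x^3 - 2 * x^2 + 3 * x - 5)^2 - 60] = -8640*x^4 + 5760*x^3 - 6048*x^2 + 6048*x - 1116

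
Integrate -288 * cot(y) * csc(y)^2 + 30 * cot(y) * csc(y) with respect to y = 6*(24*csc(y) - 5)*csc(y) + C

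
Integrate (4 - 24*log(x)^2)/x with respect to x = -8*log(x)^3 + 4*log(x) + C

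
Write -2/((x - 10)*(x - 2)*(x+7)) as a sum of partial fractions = -2/(153*(x + 7)) + 1/(36*(x - 2)) - 1/(68*(x - 10))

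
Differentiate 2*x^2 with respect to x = 4*x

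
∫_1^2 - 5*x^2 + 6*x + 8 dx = 16/3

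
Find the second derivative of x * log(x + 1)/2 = (x + 2)/(2*x^2 + 4*x + 2)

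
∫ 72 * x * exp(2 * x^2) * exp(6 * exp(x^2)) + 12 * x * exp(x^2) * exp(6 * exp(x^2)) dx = 6*exp(x^2 + 6*exp(x^2)) + C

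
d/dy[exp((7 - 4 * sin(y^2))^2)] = 16*y*(4*sin(y^2) - 7)*exp(49)*exp(-56*sin(y^2))*exp(16*sin(y^2)^2)*cos(y^2)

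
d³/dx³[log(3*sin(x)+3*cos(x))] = 2*cos(x + pi/4)/sin(x + pi/4)^3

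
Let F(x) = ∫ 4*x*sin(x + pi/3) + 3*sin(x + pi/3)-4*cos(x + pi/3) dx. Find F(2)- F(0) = 3/2 - 11*cos(pi/3 + 2)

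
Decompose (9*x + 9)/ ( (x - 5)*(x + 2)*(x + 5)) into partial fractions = -6/(5*(x + 5)) + 3/(7*(x + 2)) + 27/(35*(x - 5))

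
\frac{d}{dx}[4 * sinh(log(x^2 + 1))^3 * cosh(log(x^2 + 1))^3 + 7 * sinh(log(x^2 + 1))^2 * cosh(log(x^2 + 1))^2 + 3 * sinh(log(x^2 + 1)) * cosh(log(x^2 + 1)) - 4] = x*(6*(cosh(2*log(x^2 + 1)) - 1)^2*cosh(2*log(x^2 + 1)) + 7*sinh(4*log(x^2 + 1)) - 6*cosh(2*log(x^2 + 1)) + 6*cosh(4*log(x^2 + 1)) + 6)/(x^2 + 1)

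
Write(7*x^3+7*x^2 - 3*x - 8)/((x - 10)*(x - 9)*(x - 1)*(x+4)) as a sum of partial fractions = 166/(455*(x + 4)) + 1/(120*(x - 1)) - 5635/(104*(x - 9)) + 1277/(21*(x - 10))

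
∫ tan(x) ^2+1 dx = tan(x) + C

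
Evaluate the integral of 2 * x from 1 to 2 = 3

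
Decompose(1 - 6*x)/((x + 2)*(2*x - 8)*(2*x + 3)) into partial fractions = -20/(11*(2*x + 3)) + 13/(12*(x + 2)) - 23/(132*(x - 4))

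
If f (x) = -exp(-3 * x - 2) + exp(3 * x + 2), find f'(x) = (3*exp(6*x + 4) + 3)*exp(-3*x - 2)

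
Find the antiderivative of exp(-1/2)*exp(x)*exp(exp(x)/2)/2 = exp(exp(x)/2 - 1/2) + C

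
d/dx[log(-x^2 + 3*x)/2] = (2*x - 3)/(2*x^2 - 6*x)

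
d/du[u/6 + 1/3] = 1/6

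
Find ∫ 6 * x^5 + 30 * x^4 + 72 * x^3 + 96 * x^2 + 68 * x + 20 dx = x^6 + 6*x^5 + 18*x^4 + 32*x^3 + 34*x^2 + 20*x + C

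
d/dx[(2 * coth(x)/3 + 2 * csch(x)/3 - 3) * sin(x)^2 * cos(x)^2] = (-9*sin(4*x)*sinh(x)^2/2 + sin(4*x)*sinh(x) + sin(4*x)*sinh(2*x)/2 + cos(4*x)*cosh(x)/4 + cos(4*x)/4 - cosh(x)/4 - 1/4)/(3*sinh(x)^2)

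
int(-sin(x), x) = cos(x) + C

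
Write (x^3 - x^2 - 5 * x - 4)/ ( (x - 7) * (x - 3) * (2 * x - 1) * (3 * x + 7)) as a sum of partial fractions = 283/(7616*(3*x + 7)) - 53/(1105*(2*x - 1)) + 1/(320*(x - 3)) + 255/(1456*(x - 7))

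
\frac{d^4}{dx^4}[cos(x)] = cos(x)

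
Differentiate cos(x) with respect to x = -sin(x)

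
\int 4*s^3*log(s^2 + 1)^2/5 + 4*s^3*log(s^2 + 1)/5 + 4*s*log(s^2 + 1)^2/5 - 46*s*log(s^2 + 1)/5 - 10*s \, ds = (s^2 + 1)*((s^2 + 1)*log(s^2 + 1) - 25)*log(s^2 + 1)/5 + C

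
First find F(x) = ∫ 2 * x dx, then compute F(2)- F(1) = 3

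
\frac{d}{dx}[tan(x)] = cos(x)^(-2)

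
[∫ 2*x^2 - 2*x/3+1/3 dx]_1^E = -exp(2)/3 - 2/3 + E/3 + 2*exp(3)/3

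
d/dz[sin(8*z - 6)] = 8*cos(8*z - 6)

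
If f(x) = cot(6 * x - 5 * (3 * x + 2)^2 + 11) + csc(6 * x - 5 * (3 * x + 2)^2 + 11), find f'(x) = 90*x*cot(45*x^2 + 54*x + 9)^2 + 90*x*cot(45*x^2 + 54*x + 9)*csc(45*x^2 + 54*x + 9) + 90*x + 54*cot(45*x^2 + 54*x + 9)^2 + 54*cot(45*x^2 + 54*x + 9)*csc(45*x^2 + 54*x + 9) + 54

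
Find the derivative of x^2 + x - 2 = 2*x + 1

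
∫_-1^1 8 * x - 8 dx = -16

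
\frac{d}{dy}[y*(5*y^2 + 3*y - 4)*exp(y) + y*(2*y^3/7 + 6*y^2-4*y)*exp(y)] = 2*y^4*exp(y)/7 + 85*y^3*exp(y)/7 + 32*y^2*exp(y) - 6*y*exp(y) - 4*exp(y)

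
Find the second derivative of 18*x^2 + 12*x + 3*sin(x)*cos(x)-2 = 36 - 6*sin(2*x)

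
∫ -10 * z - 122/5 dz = -5*z^2 - 122*z/5 + C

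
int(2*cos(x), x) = 2*sin(x) + C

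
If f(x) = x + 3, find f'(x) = 1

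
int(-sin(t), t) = cos(t) + C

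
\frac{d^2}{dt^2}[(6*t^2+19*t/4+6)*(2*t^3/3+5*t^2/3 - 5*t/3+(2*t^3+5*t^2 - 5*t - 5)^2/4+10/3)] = 336*t^6 + 2919*t^5/2 + 2235*t^4/2 - 5205*t^3/4 - 2399*t^2/2 - 2773*t/8 + 1955/12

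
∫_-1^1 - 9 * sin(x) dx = 0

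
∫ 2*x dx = x^2 + C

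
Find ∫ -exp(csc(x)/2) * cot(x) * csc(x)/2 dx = exp(csc(x)/2) + C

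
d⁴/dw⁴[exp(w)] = exp(w)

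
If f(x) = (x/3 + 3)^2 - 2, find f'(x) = 2*x/9 + 2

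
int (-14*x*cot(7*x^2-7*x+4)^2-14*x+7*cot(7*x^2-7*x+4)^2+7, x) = cot(7*x^2 - 7*x + 4) + C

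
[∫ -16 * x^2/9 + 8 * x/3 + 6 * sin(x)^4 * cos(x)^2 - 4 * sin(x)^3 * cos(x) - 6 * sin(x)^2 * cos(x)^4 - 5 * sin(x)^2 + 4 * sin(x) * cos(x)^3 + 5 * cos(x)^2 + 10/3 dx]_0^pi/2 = -2*pi^3/27 + pi^2/3 + 5*pi/3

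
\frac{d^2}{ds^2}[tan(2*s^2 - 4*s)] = 32*s^2*tan(2*s^2 - 4*s)^3 + 32*s^2*tan(2*s^2 - 4*s) - 64*s*tan(2*s^2 - 4*s)^3 - 64*s*tan(2*s^2 - 4*s) + 32*tan(2*s^2 - 4*s)^3 + 4*tan(2*s^2 - 4*s)^2 + 32*tan(2*s^2 - 4*s) + 4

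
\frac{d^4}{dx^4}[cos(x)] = cos(x)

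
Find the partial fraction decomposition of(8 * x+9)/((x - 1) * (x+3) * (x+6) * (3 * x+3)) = 13/(105*(x + 6)) - 5/(24*(x + 3)) - 1/(60*(x + 1)) + 17/(168*(x - 1))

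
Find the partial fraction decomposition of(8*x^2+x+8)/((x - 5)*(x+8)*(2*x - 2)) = 256/(117*(x + 8)) - 17/(72*(x - 1)) + 213/(104*(x - 5))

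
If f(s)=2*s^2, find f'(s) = 4*s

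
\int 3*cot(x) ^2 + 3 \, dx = -3/tan(x) + C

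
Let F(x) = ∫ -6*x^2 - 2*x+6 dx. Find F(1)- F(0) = 3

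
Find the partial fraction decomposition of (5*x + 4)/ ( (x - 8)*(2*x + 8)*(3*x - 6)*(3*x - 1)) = 51/(2990*(3*x - 1)) + 1/(351*(x + 4)) - 7/(540*(x - 2)) + 11/(2484*(x - 8))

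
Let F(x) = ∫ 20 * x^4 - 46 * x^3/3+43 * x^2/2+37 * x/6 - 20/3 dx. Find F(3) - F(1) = 859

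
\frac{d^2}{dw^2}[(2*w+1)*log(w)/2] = (2*w - 1)/(2*w^2)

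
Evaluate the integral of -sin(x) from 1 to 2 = -cos(1) + cos(2)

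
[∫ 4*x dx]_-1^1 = 0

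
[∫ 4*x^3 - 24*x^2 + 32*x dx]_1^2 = 7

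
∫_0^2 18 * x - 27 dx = -18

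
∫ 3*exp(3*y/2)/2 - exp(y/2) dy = (exp(y) - 2)*exp(y/2) + C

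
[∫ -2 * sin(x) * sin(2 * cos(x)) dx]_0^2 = -cos(2*cos(2)) + cos(2)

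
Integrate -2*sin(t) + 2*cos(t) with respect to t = 2*sqrt(2)*sin(t + pi/4) + C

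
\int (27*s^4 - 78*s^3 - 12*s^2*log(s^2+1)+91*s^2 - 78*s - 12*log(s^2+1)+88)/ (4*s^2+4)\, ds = -3*s*log(s^2 + 1) + (3*s - 5)*(3*s^2 - 8*s + 16)/4 + C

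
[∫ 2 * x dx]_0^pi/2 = pi^2/4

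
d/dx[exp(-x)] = -exp(-x)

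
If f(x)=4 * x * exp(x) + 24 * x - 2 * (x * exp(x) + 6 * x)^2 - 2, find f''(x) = -8*x^2*exp(2*x) - 24*x^2*exp(x) - 16*x*exp(2*x) - 92*x*exp(x) - 4*exp(2*x) - 40*exp(x) - 144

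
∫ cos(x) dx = sin(x) + C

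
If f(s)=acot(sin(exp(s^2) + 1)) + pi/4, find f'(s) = -2*s*exp(s^2)*cos(exp(s^2) + 1)/(sin(exp(s^2) + 1)^2 + 1)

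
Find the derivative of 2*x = 2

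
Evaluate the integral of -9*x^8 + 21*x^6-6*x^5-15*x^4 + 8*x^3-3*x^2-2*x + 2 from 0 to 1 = 0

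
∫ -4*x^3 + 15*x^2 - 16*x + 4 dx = -x^4 + 5*x^3 - 8*x^2 + 4*x + C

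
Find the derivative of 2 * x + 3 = 2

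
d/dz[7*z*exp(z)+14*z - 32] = 7*z*exp(z) + 7*exp(z) + 14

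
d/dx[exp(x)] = exp(x)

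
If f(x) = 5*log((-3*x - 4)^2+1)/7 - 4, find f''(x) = (-810*x^2 - 2160*x - 1350)/(567*x^4 + 3024*x^3 + 6174*x^2 + 5712*x + 2023)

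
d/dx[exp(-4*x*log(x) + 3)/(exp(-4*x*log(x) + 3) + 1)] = (-4*exp(4*x*log(x) - 3)*log(x) - 4*exp(4*x*log(x) - 3))/(exp(-6)*exp(8*x*log(x)) + 2*exp(-3)*exp(4*x*log(x)) + 1)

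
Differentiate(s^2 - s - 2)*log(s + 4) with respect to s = (2*s^2*log(s + 4) + s^2 + 7*s*log(s + 4) - s - 4*log(s + 4) - 2)/(s + 4)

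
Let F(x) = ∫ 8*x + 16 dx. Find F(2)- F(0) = 48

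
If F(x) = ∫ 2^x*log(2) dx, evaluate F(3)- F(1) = 6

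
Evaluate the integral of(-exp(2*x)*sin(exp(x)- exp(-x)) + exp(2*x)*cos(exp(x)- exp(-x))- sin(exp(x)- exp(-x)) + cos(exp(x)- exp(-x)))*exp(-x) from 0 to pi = -1 - sin(-exp(pi) + exp(-pi)) + cos(-exp(pi) + exp(-pi))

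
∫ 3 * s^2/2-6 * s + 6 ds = s^3/2 - 3*s^2 + 6*s + C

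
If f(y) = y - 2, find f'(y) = 1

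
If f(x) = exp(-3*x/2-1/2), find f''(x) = 9*exp(-3*x/2 - 1/2)/4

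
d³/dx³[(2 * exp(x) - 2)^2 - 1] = 32*exp(2*x) - 8*exp(x)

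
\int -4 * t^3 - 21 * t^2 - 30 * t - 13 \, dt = -t^4 - 7*t^3 - 15*t^2 - 13*t + C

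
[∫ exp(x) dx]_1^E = -E + exp(E)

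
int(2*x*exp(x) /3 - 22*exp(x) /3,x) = 2*(x - 12)*exp(x)/3 + C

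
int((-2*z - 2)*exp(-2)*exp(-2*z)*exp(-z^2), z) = exp(-z^2 - 2*z - 2) + C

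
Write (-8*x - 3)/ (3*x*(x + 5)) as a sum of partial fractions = -37/(15*(x + 5)) - 1/(5*x)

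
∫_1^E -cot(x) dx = -log(csc(1)) + log(csc(E))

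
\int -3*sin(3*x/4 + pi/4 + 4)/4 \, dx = cos(3*x/4 + pi/4 + 4) + C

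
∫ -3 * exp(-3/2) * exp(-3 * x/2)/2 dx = exp(-3*x/2 - 3/2) + C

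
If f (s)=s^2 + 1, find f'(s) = 2*s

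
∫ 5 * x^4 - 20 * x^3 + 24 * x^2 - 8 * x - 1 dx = x^5 - 5*x^4 + 8*x^3 - 4*x^2 - x + C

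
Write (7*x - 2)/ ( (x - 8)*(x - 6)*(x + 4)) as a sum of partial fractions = -1/(4*(x + 4)) - 2/(x - 6) + 9/(4*(x - 8))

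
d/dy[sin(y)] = cos(y)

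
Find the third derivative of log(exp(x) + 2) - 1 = (-2*exp(2*x) + 4*exp(x))/(exp(3*x) + 6*exp(2*x) + 12*exp(x) + 8)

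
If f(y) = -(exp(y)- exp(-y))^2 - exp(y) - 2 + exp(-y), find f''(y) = (-4*exp(4*y) - exp(3*y) + exp(y) - 4)*exp(-2*y)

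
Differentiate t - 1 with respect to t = 1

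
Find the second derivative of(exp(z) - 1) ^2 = 4*exp(2*z) - 2*exp(z)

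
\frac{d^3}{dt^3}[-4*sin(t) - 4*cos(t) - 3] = -4*sin(t) + 4*cos(t)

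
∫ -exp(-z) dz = exp(-z) + C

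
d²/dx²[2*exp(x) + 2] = 2*exp(x)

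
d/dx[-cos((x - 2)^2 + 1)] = 2*(x - 2)*sin(x^2 - 4*x + 5)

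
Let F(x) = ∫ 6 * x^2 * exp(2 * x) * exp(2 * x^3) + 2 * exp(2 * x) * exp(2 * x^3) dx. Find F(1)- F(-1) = -exp(-4) + exp(4)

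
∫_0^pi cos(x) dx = 0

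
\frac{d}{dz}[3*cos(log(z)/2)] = -3*sin(log(z)/2)/(2*z)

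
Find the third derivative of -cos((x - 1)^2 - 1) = -8*x^3*sin(x*(x - 2)) + 24*x^2*sin(x*(x - 2)) - 24*x*sin(x*(x - 2)) + 12*x*cos(x*(x - 2)) + 8*sin(x*(x - 2)) - 12*cos(x*(x - 2))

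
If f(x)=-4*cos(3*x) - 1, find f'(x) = 12*sin(3*x)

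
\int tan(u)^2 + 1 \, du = tan(u) + C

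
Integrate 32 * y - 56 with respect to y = 16*y^2 - 56*y + C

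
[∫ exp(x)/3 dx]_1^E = -E/3 + exp(E)/3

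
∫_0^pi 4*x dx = 2*pi^2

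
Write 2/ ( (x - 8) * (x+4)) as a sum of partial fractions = -1/(6*(x + 4)) + 1/(6*(x - 8))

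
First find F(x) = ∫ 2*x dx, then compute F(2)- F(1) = 3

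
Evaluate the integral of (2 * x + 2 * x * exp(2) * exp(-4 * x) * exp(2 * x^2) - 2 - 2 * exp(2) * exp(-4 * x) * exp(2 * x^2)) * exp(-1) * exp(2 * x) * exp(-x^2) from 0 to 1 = -E + exp(-1)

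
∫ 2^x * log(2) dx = 2^x + C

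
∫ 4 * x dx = 2*x^2 + C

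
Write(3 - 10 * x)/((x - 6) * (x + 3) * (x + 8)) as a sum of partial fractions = 83/(70*(x + 8)) - 11/(15*(x + 3)) - 19/(42*(x - 6))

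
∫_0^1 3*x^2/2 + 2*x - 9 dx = -15/2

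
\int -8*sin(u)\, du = 8*cos(u) + C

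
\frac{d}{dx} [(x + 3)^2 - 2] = 2*x + 6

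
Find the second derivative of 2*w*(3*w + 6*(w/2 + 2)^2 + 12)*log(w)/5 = (18*w^2*log(w) + 15*w^2 + 60*w*log(w) + 90*w + 72)/(5*w)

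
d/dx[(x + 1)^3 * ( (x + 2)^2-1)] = 5*x^4 + 28*x^3 + 54*x^2 + 44*x + 13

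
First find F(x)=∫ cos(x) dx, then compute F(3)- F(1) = -sin(1) + sin(3)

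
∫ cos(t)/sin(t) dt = log(6*sin(t)) + C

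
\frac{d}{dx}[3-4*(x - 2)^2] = 16 - 8*x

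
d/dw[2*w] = 2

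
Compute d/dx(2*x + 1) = 2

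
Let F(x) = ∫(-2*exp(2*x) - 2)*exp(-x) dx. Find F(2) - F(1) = -2*exp(2) - 2*exp(-1) + 2*exp(-2) + 2*E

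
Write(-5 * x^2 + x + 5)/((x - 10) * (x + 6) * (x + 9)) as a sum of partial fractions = -409/(57*(x + 9)) + 181/(48*(x + 6)) - 485/(304*(x - 10))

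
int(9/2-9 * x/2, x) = -9*x^2/4 + 9*x/2 + C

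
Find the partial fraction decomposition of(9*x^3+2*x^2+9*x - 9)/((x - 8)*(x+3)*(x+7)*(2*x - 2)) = 3061/(960*(x + 7)) - 261/(352*(x + 3)) - 11/(448*(x - 1)) + 4799/(2310*(x - 8))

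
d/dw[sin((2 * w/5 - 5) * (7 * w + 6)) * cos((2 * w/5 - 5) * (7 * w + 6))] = (28*w - 163)*cos(-28*w^2/5 + 326*w/5 + 60)/5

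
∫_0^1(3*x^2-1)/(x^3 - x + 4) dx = 0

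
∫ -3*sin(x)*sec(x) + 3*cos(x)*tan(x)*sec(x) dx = 0 + C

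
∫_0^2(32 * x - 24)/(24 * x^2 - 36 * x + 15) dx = -2*log(10)/3 + 2*log(26)/3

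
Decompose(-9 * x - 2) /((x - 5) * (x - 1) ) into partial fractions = 11/(4*(x - 1)) - 47/(4*(x - 5))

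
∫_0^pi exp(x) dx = -1 + exp(pi)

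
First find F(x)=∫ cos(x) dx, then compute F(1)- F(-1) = 2*sin(1)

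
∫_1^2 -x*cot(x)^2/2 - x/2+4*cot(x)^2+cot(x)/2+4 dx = -3*cot(2) + 7*cot(1)/2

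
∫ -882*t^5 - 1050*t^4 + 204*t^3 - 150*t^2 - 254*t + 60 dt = -147*t^6 - 210*t^5 + 51*t^4 - 50*t^3 - 127*t^2 + 60*t + C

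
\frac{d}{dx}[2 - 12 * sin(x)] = -12*cos(x)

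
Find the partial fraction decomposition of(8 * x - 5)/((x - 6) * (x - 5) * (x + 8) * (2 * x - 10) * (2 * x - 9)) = -248/(75*(2*x - 9)) - 69/(118300*(x + 8)) + 193/(169*(x - 5)) - 35/(26*(x - 5)^2) + 43/(84*(x - 6))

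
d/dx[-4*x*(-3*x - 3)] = 24*x + 12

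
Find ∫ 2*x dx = x^2 + C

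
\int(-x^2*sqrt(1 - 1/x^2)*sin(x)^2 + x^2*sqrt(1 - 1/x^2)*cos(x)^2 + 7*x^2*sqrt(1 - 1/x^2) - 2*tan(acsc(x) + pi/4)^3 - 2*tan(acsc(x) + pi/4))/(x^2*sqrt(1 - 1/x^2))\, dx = 7*x + sin(x)*cos(x) + tan(acsc(x) + pi/4)^2 + C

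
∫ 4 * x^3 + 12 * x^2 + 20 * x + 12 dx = x^4 + 4*x^3 + 10*x^2 + 12*x + C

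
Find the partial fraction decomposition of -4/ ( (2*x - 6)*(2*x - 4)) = 1/(x - 2) - 1/(x - 3)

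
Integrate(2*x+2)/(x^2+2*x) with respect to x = log(x*(x + 2)) + C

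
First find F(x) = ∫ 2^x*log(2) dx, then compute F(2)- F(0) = 3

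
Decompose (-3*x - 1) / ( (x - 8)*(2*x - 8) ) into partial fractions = 13/(8*(x - 4)) - 25/(8*(x - 8))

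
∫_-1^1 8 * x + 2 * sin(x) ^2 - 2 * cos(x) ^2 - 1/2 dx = -2*sin(2) - 1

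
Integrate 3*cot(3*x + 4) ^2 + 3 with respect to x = -cot(3*x + 4) + C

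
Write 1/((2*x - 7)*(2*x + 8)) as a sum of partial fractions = 1/(15*(2*x - 7)) - 1/(30*(x + 4))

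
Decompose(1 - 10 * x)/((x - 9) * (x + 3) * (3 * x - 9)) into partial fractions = 31/(216*(x + 3)) + 29/(108*(x - 3)) - 89/(216*(x - 9))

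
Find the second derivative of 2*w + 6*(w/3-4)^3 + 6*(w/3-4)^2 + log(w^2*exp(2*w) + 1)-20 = (4*w^5*exp(4*w) - 44*w^4*exp(4*w) + 8*w^3*exp(2*w) - 6*w^2*exp(4*w) - 76*w^2*exp(2*w) + 24*w*exp(2*w) + 4*w + 6*exp(2*w) - 44)/(3*w^4*exp(4*w) + 6*w^2*exp(2*w) + 3)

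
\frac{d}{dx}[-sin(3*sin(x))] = -3*cos(x)*cos(3*sin(x))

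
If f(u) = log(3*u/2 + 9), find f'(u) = 1/(u + 6)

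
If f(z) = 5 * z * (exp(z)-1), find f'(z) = 5*z*exp(z) + 5*exp(z) - 5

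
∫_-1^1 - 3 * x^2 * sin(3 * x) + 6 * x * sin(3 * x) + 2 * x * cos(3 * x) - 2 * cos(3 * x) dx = -4*cos(3)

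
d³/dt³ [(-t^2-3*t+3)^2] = 24*t + 36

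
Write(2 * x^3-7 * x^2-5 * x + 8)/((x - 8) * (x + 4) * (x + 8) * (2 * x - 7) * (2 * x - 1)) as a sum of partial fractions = 16/(6885*(2*x - 1)) + 38/(9315*(2*x - 7)) - 89/(1564*(x + 8)) + 53/(1620*(x + 4)) + 17/(810*(x - 8))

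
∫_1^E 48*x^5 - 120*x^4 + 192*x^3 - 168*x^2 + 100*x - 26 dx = -8 - 2*E + 2*exp(2) + (-2*E + 2 + 2*exp(2))^3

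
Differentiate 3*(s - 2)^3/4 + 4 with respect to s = 9*s^2/4 - 9*s + 9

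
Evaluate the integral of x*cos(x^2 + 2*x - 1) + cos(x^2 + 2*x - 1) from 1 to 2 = -sin(2)/2 + sin(7)/2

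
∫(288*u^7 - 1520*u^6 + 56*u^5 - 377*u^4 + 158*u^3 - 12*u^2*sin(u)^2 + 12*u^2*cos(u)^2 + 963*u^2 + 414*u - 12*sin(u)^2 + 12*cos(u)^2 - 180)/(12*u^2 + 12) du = u*(2*u^2 - 15*u + 15)*(24*u^3 + 28*u^2 + u - 12)/12 + log(u^2 + 1) + sin(2*u)/2 + C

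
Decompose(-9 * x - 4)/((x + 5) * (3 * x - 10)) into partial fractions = -102/(25*(3*x - 10)) - 41/(25*(x + 5))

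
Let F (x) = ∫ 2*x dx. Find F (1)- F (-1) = 0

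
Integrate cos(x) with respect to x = sin(x) + C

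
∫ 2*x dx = x^2 + C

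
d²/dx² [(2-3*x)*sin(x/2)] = 3*x*sin(x/2)/4 - sin(x/2)/2 - 3*cos(x/2)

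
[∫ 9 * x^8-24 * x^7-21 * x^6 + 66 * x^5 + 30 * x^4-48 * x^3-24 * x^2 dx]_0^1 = -8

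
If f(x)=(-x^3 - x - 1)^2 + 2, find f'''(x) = 120*x^3 + 48*x + 12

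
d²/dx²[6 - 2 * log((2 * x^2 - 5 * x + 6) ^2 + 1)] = (128*x^6 - 960*x^5 + 3184*x^4 - 5920*x^3 + 6052*x^2 - 2880*x - 52)/(16*x^8 - 160*x^7 + 792*x^6 - 2440*x^5 + 5097*x^4 - 7360*x^3 + 7226*x^2 - 4440*x + 1369)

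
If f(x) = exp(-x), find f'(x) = -exp(-x)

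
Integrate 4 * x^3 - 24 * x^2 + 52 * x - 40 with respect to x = x^4 - 8*x^3 + 26*x^2 - 40*x + C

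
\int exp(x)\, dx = exp(x) + C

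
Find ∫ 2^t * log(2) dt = 2^t + C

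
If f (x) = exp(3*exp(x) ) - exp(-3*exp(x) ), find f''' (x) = (27*exp(3*x) - 27*exp(2*x) + 3*exp(x) + 3*exp(x + 6*exp(x)) + 27*exp(2*x + 6*exp(x)) + 27*exp(3*x + 6*exp(x)))*exp(-3*exp(x))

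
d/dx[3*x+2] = 3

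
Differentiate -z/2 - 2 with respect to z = -1/2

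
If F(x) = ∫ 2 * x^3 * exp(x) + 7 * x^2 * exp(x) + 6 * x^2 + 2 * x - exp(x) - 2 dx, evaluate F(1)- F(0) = 2*E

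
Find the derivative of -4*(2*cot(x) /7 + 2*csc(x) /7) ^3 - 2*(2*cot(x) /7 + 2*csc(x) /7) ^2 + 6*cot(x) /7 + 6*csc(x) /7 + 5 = 2*(56*cos(x)^2 + 112*cos(x) + 56 + 195*cos(x)^3/sin(x) + 291*cos(x)^2/sin(x) - 3*cos(x)/sin(x) - 99/sin(x))/(343*sin(x)^3)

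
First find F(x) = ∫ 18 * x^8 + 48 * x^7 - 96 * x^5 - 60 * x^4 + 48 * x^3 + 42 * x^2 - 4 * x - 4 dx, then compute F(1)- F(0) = 0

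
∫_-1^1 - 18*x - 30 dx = -60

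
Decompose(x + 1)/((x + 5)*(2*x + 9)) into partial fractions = -7/(2*x + 9) + 4/(x + 5)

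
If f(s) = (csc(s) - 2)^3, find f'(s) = -3*(2*sin(s) - 1)^2*cos(s)/sin(s)^4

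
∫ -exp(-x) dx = exp(-x) + C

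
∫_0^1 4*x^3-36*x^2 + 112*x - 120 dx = -75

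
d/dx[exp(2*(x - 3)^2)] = 4*x*exp(2*x^2 - 12*x + 18) - 12*exp(2*x^2 - 12*x + 18)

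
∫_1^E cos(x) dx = -sin(1) + sin(E)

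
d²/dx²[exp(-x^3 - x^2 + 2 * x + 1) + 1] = (9*x^4 + 12*x^3 - 8*x^2 - 14*x + 2)*exp(-x^3 - x^2 + 2*x + 1)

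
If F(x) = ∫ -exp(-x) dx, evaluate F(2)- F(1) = -exp(-1) + exp(-2)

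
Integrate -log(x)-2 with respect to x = -x*(log(x) + 1) + C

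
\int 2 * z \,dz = z^2 + C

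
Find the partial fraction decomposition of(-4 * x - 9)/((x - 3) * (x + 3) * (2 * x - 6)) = 1/(24*(x + 3)) - 1/(24*(x - 3)) - 7/(4*(x - 3)^2)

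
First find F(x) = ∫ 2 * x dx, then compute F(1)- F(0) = 1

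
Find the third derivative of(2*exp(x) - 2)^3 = 216*exp(3*x) - 192*exp(2*x) + 24*exp(x)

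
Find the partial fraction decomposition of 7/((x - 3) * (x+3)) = -7/(6*(x + 3)) + 7/(6*(x - 3))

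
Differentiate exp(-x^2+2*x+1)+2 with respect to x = -2*x*exp(-x^2 + 2*x + 1) + 2*exp(-x^2 + 2*x + 1)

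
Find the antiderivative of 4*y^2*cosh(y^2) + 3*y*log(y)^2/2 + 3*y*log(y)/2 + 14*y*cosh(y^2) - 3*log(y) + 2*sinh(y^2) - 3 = 3*y^2*log(y)^2/4 - 3*y*log(y) + (2*y + 7)*sinh(y^2) + C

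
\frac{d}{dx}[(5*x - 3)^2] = 50*x - 30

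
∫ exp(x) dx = exp(x) + C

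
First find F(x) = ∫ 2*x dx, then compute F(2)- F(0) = 4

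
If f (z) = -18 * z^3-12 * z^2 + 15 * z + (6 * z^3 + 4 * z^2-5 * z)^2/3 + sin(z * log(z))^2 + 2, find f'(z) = 72*z^5 + 80*z^4 - 176*z^3/3 - 94*z^2 - 22*z/3 + log(z)*sin(2*z*log(z)) + sin(2*z*log(z)) + 15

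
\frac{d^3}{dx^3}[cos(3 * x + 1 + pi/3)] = 27*sin(3*x + 1 + pi/3)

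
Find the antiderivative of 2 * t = t^2 + C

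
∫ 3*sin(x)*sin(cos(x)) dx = 3*cos(cos(x)) + C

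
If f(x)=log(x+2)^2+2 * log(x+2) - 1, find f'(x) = (2*log(x + 2) + 2)/(x + 2)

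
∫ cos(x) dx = sin(x) + C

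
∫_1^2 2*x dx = 3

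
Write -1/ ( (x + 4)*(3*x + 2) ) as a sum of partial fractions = -3/(10*(3*x + 2)) + 1/(10*(x + 4))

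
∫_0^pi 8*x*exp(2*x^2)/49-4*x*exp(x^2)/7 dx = -2*exp(pi^2)/7 + 12/49 + 2*exp(2*pi^2)/49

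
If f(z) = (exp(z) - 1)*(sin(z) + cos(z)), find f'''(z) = -4*exp(z)*sin(z) - sin(z) + cos(z)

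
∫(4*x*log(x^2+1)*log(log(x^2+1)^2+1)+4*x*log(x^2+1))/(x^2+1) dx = (log(x^2 + 1)^2 + 1)*log(log(x^2 + 1)^2 + 1) + C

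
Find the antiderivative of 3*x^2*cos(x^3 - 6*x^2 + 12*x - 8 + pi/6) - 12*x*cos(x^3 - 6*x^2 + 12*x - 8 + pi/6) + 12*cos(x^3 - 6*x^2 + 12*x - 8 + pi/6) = sin((x - 2)^3 + pi/6) + C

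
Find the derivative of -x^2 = -2*x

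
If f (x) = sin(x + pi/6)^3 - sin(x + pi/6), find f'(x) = 3*sin(x + pi/6)^2*cos(x + pi/6) - cos(x + pi/6)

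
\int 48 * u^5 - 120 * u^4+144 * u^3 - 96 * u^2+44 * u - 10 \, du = 8*u^6 - 24*u^5 + 36*u^4 - 32*u^3 + 22*u^2 - 10*u + C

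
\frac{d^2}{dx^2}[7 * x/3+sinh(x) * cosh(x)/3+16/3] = 2*sinh(2*x)/3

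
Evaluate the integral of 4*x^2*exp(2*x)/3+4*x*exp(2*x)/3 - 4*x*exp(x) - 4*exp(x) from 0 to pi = -2*pi*(-pi*exp(pi)/3 + 2)*exp(pi)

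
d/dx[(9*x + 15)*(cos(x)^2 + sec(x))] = -9*x*sin(2*x) + 9*x*tan(x)*sec(x) - 15*sin(2*x) + 9*cos(x)^2 + 15*tan(x)*sec(x) + 9*sec(x)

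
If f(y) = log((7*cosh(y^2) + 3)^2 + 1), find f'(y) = 28*y*(7*cosh(y^2) + 3)*sinh(y^2)/(49*cosh(y^2)^2 + 42*cosh(y^2) + 10)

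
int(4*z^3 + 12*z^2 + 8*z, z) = z^4 + 4*z^3 + 4*z^2 + C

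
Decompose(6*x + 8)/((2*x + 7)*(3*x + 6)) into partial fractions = 26/(9*(2*x + 7)) - 4/(9*(x + 2))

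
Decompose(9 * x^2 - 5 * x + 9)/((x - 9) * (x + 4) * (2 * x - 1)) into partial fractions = -35/(153*(2*x - 1)) + 173/(117*(x + 4)) + 693/(221*(x - 9))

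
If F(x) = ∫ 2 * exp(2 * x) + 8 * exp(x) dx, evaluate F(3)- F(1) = -(E + 4)^2 + (4 + exp(3))^2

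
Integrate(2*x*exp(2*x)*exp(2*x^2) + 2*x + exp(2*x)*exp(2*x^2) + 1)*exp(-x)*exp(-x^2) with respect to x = 2*sinh(x*(x + 1)) + C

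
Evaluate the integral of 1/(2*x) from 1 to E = 1/2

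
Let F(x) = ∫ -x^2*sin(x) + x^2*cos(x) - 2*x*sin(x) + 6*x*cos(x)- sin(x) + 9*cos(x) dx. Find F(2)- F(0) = 17*cos(2) - 5 + 17*sin(2)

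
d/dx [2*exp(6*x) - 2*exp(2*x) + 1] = 12*exp(6*x) - 4*exp(2*x)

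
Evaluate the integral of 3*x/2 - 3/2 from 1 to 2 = 3/4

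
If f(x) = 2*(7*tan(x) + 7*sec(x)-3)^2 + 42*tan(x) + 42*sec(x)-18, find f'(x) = 14*(14*sin(x)^2/cos(x) - 3*sin(x) + 28*sin(x)/cos(x) - 3 + 14/cos(x))/cos(x)^2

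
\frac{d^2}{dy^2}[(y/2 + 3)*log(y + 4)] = (y + 2)/(2*y^2 + 16*y + 32)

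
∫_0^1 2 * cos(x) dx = 2*sin(1)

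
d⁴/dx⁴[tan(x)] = 24*tan(x)^5 + 40*tan(x)^3 + 16*tan(x)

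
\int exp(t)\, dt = exp(t) + C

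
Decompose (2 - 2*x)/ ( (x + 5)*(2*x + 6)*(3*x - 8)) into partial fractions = -15/(391*(3*x - 8)) + 3/(23*(x + 5)) - 2/(17*(x + 3))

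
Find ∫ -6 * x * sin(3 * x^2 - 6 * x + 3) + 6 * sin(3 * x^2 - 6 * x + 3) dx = cos(3*(x - 1)^2) + C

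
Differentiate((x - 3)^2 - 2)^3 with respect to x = 6*x^5 - 90*x^4 + 516*x^3 - 1404*x^2 + 1806*x - 882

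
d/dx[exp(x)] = exp(x)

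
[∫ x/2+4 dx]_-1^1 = 8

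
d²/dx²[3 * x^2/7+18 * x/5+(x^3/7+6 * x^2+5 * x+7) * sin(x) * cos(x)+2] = -2*x^3*sin(2*x)/7 - 12*x^2*sin(2*x) + 6*x^2*cos(2*x)/7 - 67*x*sin(2*x)/7 + 24*x*cos(2*x) - 8*sin(2*x) + 10*cos(2*x) + 6/7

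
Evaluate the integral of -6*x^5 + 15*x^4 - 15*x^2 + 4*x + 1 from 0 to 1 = 0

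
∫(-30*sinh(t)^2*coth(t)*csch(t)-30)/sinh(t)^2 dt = 30*coth(t) + 30*csch(t) + C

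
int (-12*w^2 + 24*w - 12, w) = -4*w^3 + 12*w^2 - 12*w + C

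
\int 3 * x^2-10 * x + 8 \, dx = x^3 - 5*x^2 + 8*x + C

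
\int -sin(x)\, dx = cos(x) + C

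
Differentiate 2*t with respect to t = 2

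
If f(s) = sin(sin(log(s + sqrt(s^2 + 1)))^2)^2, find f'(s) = 2*(s + sqrt(s^2 + 1))*sin(log(s + sqrt(s^2 + 1)))*sin(2*sin(log(s + sqrt(s^2 + 1)))^2)*cos(log(s + sqrt(s^2 + 1)))/(s^2 + s*sqrt(s^2 + 1) + 1)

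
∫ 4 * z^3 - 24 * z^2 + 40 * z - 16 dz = z^4 - 8*z^3 + 20*z^2 - 16*z + C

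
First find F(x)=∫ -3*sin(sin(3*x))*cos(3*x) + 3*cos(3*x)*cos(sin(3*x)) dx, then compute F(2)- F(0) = -1 + sin(sin(6)) + cos(sin(6))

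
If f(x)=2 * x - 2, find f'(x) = 2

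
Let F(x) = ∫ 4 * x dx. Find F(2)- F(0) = 8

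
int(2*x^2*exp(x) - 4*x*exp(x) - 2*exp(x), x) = 2*((x - 2)^2 - 1)*exp(x) + C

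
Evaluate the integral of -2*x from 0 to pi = -pi^2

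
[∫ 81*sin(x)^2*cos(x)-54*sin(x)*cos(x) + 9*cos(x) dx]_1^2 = -(-1 + 3*sin(1))^3 + (-1 + 3*sin(2))^3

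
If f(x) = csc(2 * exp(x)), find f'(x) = -2*exp(x)*cot(2*exp(x))*csc(2*exp(x))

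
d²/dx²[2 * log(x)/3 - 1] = -2/(3*x^2)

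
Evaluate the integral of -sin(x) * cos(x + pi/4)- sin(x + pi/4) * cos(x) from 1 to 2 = cos(pi/4 + 4)/2 - cos(pi/4 + 2)/2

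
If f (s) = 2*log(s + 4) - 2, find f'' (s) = -2/(s^2 + 8*s + 16)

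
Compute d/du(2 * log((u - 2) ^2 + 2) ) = (4*u - 8)/(u^2 - 4*u + 6)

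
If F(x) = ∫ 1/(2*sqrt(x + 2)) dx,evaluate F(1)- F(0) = -sqrt(2) + sqrt(3)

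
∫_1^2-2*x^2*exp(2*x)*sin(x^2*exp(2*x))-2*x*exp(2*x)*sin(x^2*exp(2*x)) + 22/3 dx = -cos(exp(2)) + cos(4*exp(4)) + 22/3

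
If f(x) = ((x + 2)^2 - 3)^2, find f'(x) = 4*x^3 + 24*x^2 + 36*x + 8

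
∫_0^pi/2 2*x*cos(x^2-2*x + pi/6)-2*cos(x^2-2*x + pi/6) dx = -1/2 - sin(pi*(1/6 + pi/4))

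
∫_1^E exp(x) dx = -E + exp(E)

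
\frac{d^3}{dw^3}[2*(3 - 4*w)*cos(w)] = -8*w*sin(w) + 6*sin(w) + 24*cos(w)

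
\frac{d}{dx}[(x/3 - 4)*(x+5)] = 2*x/3 - 7/3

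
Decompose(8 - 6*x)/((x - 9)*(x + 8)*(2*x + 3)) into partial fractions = -68/(273*(2*x + 3)) + 56/(221*(x + 8)) - 46/(357*(x - 9))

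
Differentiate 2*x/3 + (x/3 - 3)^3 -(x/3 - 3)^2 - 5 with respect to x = x^2/9 - 20*x/9 + 35/3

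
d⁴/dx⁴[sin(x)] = sin(x)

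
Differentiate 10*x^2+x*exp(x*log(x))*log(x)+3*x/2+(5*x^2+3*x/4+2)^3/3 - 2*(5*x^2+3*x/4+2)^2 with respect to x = 250*x^5 + 375*x^4/4 + 45*x^3/4 + 27*x^2/64 + x*exp(x*log(x))*log(x)^2 + x*exp(x*log(x))*log(x) - 20*x + exp(x*log(x))*log(x) + exp(x*log(x)) - 3/2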